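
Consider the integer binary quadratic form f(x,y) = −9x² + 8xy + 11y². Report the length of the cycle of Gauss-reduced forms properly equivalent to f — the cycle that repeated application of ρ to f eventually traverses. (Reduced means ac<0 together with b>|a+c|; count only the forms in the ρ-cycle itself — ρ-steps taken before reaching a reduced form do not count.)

D = 460, ⌊√D⌋ = 21
river: ρ → (11,14,-6)
river: ρ → (-6,10,15)
river: ρ → (15,20,-1)
river: ρ → (-1,20,15)
river: ρ → (15,10,-6)
river: ρ → (-6,14,11)
river: ρ → (11,8,-9)
river: ρ → (-9,10,10)
river: ρ → (10,10,-9)
river: ρ → (-9,8,11)
ρ-cycle length = 10 (tail of 0 descent steps not counted)

10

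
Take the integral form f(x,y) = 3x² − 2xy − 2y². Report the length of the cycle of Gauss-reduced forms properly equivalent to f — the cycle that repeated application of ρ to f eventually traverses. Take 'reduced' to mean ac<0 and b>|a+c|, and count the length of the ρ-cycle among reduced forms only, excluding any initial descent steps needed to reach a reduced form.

D = 28, ⌊√D⌋ = 5
descent: ρ → (-2,2,3)  [lands on river]
river: ρ → (3,4,-1)
river: ρ → (-1,4,3)
river: ρ → (3,2,-2)
ρ-cycle length = 4 (tail of 1 descent step not counted)

4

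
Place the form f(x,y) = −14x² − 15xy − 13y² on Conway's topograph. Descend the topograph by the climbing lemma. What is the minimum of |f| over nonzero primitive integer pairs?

translate: b→-13 (≡15 mod 28), so (14,15,13)→(14,-13,12)
flip: (14,-13,12)→(12,13,14)
translate: b→-11 (≡13 mod 24), so (12,13,14)→(12,-11,13)
reduced (well bottom): (12,-11,13) with a≤c, −a<b≤a
well minimum |f| = |-12| = 12 (negative-definite)

12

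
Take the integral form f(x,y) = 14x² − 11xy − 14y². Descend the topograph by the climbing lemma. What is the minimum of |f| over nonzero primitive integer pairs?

descent: ρ → (-14,11,14)  [lands on river]
river: ρ → (14,17,-11)
river: ρ → (-11,27,4)
river: ρ → (4,29,-4)
river: ρ → (-4,27,11)
river: ρ → (11,17,-14)
closes: descent 1, river 6
min |a| on river = 4

4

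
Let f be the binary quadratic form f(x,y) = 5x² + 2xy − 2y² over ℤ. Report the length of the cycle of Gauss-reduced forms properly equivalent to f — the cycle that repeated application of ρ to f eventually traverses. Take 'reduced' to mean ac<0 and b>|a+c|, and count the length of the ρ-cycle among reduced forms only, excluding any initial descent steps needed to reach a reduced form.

D = 44, ⌊√D⌋ = 6
descent: ρ → (-2,6,1)  [lands on river]
river: ρ → (1,6,-2)
ρ-cycle length = 2 (tail of 1 descent step not counted)

2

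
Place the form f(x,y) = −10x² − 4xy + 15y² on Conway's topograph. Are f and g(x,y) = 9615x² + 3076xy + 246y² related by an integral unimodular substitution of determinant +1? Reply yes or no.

D₁ = 616, D₂ = 616
river cycle of f (length 10): (-10, 16, 9), (9, 20, -6), (-6, 16, 15), (15, 14, -7), (-7, 14, 15), (15, 16, -6), (-6, 20, 9), (9, 16, -10), (-10, 24, 1), (1, 24, -10)
river cycle of g (length 10): (-10, 16, 9), (9, 20, -6), (-6, 16, 15), (15, 14, -7), (-7, 14, 15), (15, 16, -6), (-6, 20, 9), (9, 16, -10), (-10, 24, 1), (1, 24, -10)
cycles coincide ⇒ equivalent

yes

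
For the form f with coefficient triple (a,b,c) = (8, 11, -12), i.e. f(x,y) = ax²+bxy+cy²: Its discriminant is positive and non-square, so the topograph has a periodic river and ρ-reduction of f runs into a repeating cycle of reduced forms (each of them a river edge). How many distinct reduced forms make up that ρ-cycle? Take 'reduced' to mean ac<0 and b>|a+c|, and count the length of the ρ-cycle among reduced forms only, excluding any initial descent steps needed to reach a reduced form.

D = 505, ⌊√D⌋ = 22
river: ρ → (-12,13,7)
river: ρ → (7,15,-10)
river: ρ → (-10,5,12)
river: ρ → (12,19,-3)
river: ρ → (-3,17,18)
river: ρ → (18,19,-2)
river: ρ → (-2,21,8)
river: ρ → (8,11,-12)
ρ-cycle length = 8 (tail of 0 descent steps not counted)

8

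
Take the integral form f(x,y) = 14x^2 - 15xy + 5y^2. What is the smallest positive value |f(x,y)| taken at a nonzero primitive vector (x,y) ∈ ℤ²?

translate: b→13 (≡-15 mod 28), so (14,-15,5)→(14,13,4)
flip: (14,13,4)→(4,-13,14)
translate: b→3 (≡-13 mod 8), so (4,-13,14)→(4,3,4)
reduced (well bottom): (4,3,4) with a≤c, −a<b≤a
well minimum = a = 4

4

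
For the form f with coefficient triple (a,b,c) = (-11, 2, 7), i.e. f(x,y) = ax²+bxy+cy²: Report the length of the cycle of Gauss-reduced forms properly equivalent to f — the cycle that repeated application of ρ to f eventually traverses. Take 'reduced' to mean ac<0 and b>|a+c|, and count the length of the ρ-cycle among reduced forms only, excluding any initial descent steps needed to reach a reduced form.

D = 312, ⌊√D⌋ = 17
descent: ρ → (7,12,-6)  [lands on river]
river: ρ → (-6,12,7)
river: ρ → (7,16,-2)
river: ρ → (-2,16,7)
ρ-cycle length = 4 (tail of 1 descent step not counted)

4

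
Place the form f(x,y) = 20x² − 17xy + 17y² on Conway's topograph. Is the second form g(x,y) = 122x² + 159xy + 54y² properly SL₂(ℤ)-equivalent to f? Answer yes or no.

D₁ = -1071, D₂ = -1071
f: flip: (20,-17,17)→(17,17,20)
f: reduced (well bottom): (17,17,20) with a≤c, −a<b≤a
g: translate: b→-85 (≡159 mod 244), so (122,159,54)→(122,-85,17)
g: flip: (122,-85,17)→(17,85,122)
g: translate: b→17 (≡85 mod 34), so (17,85,122)→(17,17,20)
g: reduced (well bottom): (17,17,20) with a≤c, −a<b≤a
reduced forms (17, 17, 20) vs (17, 17, 20) ⇒ equivalent

yes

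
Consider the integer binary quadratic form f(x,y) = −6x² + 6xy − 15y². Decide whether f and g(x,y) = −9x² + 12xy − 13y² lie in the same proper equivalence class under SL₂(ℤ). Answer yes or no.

D₁ = -324, D₂ = -324
f is negative-definite; reduce −f:
−f: translate: b→6 (≡-6 mod 12), so (6,-6,15)→(6,6,15)
−f: reduced (well bottom): (6,6,15) with a≤c, −a<b≤a
flip sign back: reduced form of f is (-6,-6,-15)
g is negative-definite; reduce −g:
−g: translate: b→6 (≡-12 mod 18), so (9,-12,13)→(9,6,10)
−g: reduced (well bottom): (9,6,10) with a≤c, −a<b≤a
flip sign back: reduced form of g is (-9,-6,-10)
reduced forms (-6, -6, -15) vs (-9, -6, -10) ⇒ inequivalent

no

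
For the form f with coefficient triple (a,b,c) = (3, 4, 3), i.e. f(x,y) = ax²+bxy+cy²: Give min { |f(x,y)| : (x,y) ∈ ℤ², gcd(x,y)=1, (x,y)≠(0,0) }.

translate: b→-2 (≡4 mod 6), so (3,4,3)→(3,-2,2)
flip: (3,-2,2)→(2,2,3)
reduced (well bottom): (2,2,3) with a≤c, −a<b≤a
well minimum = a = 2

2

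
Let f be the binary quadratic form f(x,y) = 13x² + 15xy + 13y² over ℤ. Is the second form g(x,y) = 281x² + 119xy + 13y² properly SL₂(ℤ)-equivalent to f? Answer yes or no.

D₁ = -451, D₂ = -451
f: translate: b→-11 (≡15 mod 26), so (13,15,13)→(13,-11,11)
f: flip: (13,-11,11)→(11,11,13)
f: reduced (well bottom): (11,11,13) with a≤c, −a<b≤a
g: flip: (281,119,13)→(13,-119,281)
g: translate: b→11 (≡-119 mod 26), so (13,-119,281)→(13,11,11)
g: flip: (13,11,11)→(11,-11,13)
g: translate: b→11 (≡-11 mod 22), so (11,-11,13)→(11,11,13)
g: reduced (well bottom): (11,11,13) with a≤c, −a<b≤a
reduced forms (11, 11, 13) vs (11, 11, 13) ⇒ equivalent

yes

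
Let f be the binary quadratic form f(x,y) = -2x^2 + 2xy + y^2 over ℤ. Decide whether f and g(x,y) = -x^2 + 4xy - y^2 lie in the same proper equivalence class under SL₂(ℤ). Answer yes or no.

D₁ = 12, D₂ = 12
river cycle of f (length 2): (1, 2, -2), (-2, 2, 1)
river cycle of g (length 2): (-1, 2, 2), (2, 2, -1)
cycles differ ⇒ inequivalent

no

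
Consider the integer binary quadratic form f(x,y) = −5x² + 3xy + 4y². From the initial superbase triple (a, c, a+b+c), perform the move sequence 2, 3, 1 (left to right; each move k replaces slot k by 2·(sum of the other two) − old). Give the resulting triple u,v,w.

start (-5,4,2) = (f(1,0),f(0,1),f(1,1))
replace slot 2: 2·((-5)+2) − 4 = -10 → (-5,-10,2)
replace slot 3: 2·((-5)+(-10)) − 2 = -32 → (-5,-10,-32)
replace slot 1: 2·((-10)+(-32)) − (-5) = -79 → (-79,-10,-32)

-79,-10,-32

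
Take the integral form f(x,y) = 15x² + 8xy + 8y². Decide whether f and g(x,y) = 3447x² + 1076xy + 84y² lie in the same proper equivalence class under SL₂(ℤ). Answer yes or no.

D₁ = -416, D₂ = -416
f: flip: (15,8,8)→(8,-8,15)
f: translate: b→8 (≡-8 mod 16), so (8,-8,15)→(8,8,15)
f: reduced (well bottom): (8,8,15) with a≤c, −a<b≤a
g: flip: (3447,1076,84)→(84,-1076,3447)
g: translate: b→-68 (≡-1076 mod 168), so (84,-1076,3447)→(84,-68,15)
g: flip: (84,-68,15)→(15,68,84)
g: translate: b→8 (≡68 mod 30), so (15,68,84)→(15,8,8)
g: flip: (15,8,8)→(8,-8,15)
g: translate: b→8 (≡-8 mod 16), so (8,-8,15)→(8,8,15)
g: reduced (well bottom): (8,8,15) with a≤c, −a<b≤a
reduced forms (8, 8, 15) vs (8, 8, 15) ⇒ equivalent

yes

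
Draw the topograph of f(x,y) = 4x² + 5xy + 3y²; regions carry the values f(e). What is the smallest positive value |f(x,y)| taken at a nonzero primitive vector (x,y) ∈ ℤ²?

translate: b→-3 (≡5 mod 8), so (4,5,3)→(4,-3,2)
flip: (4,-3,2)→(2,3,4)
translate: b→-1 (≡3 mod 4), so (2,3,4)→(2,-1,3)
reduced (well bottom): (2,-1,3) with a≤c, −a<b≤a
well minimum = a = 2

2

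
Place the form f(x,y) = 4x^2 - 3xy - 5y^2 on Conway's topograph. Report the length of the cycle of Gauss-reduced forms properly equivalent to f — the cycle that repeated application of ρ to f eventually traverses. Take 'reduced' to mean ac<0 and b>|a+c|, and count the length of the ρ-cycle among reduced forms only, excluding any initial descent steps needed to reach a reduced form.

D = 89, ⌊√D⌋ = 9
descent: ρ → (-5,3,4)  [lands on river]
river: ρ → (4,5,-4)
river: ρ → (-4,3,5)
river: ρ → (5,7,-2)
river: ρ → (-2,9,1)
river: ρ → (1,9,-2)
river: ρ → (-2,7,5)
river: ρ → (5,3,-4)
river: ρ → (-4,5,4)
river: ρ → (4,3,-5)
river: ρ → (-5,7,2)
river: ρ → (2,9,-1)
river: ρ → (-1,9,2)
river: ρ → (2,7,-5)
ρ-cycle length = 14 (tail of 1 descent step not counted)

14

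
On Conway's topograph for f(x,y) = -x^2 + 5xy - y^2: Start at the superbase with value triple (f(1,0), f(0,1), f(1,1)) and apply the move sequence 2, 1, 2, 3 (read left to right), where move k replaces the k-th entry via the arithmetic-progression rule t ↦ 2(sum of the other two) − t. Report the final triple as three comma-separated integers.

start (-1,-1,3) = (f(1,0),f(0,1),f(1,1))
replace slot 2: 2·((-1)+3) − (-1) = 5 → (-1,5,3)
replace slot 1: 2·(5+3) − (-1) = 17 → (17,5,3)
replace slot 2: 2·(17+3) − 5 = 35 → (17,35,3)
replace slot 3: 2·(17+35) − 3 = 101 → (17,35,101)

17,35,101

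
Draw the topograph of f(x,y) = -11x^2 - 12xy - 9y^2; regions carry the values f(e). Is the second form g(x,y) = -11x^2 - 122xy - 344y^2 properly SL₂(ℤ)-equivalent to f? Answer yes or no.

D₁ = -252, D₂ = -252
f is negative-definite; reduce −f:
−f: translate: b→-10 (≡12 mod 22), so (11,12,9)→(11,-10,8)
−f: flip: (11,-10,8)→(8,10,11)
−f: translate: b→-6 (≡10 mod 16), so (8,10,11)→(8,-6,9)
−f: reduced (well bottom): (8,-6,9) with a≤c, −a<b≤a
flip sign back: reduced form of f is (-8,6,-9)
g is negative-definite; reduce −g:
−g: translate: b→-10 (≡122 mod 22), so (11,122,344)→(11,-10,8)
−g: flip: (11,-10,8)→(8,10,11)
−g: translate: b→-6 (≡10 mod 16), so (8,10,11)→(8,-6,9)
−g: reduced (well bottom): (8,-6,9) with a≤c, −a<b≤a
flip sign back: reduced form of g is (-8,6,-9)
reduced forms (-8, 6, -9) vs (-8, 6, -9) ⇒ equivalent

yes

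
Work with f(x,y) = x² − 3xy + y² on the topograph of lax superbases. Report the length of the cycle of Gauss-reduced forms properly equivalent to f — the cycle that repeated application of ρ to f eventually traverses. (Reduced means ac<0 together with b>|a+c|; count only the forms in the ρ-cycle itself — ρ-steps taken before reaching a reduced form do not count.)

D = 5, ⌊√D⌋ = 2
descent: ρ → (1,1,-1)  [lands on river]
river: ρ → (-1,1,1)
ρ-cycle length = 2 (tail of 1 descent step not counted)

2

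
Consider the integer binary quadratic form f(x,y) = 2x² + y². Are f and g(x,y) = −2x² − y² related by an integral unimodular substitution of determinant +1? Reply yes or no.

D₁ = -8, D₂ = -8
f: flip: (2,0,1)→(1,0,2)
f: reduced (well bottom): (1,0,2) with a≤c, −a<b≤a
g is negative-definite; reduce −g:
−g: flip: (2,0,1)→(1,0,2)
−g: reduced (well bottom): (1,0,2) with a≤c, −a<b≤a
flip sign back: reduced form of g is (-1,0,-2)
reduced forms (1, 0, 2) vs (-1, 0, -2) ⇒ inequivalent

no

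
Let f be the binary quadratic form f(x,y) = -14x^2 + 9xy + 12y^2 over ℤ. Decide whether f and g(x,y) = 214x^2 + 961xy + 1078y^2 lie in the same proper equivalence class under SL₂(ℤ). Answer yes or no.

D₁ = 753, D₂ = 753
river cycle of f (length 24): (12, 15, -11), (-11, 7, 16), (16, 25, -2), (-2, 27, 3), (3, 27, -2), (-2, 25, 16), (16, 7, -11), (-11, 15, 12), (12, 9, -14), (-14, 19, 7), … (14 more)
river cycle of g (length 24): (12, 15, -11), (-11, 7, 16), (16, 25, -2), (-2, 27, 3), (3, 27, -2), (-2, 25, 16), (16, 7, -11), (-11, 15, 12), (12, 9, -14), (-14, 19, 7), … (14 more)
cycles coincide ⇒ equivalent

yes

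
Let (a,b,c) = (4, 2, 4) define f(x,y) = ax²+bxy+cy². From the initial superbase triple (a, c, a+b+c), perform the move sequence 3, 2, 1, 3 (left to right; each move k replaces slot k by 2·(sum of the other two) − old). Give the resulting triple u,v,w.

start (4,4,10) = (f(1,0),f(0,1),f(1,1))
replace slot 3: 2·(4+4) − 10 = 6 → (4,4,6)
replace slot 2: 2·(4+6) − 4 = 16 → (4,16,6)
replace slot 1: 2·(16+6) − 4 = 40 → (40,16,6)
replace slot 3: 2·(40+16) − 6 = 106 → (40,16,106)

40,16,106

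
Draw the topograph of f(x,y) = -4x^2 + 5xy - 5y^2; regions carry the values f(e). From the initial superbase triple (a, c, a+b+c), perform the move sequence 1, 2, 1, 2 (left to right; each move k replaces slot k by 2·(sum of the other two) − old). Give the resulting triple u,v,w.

start (-4,-5,-4) = (f(1,0),f(0,1),f(1,1))
replace slot 1: 2·((-5)+(-4)) − (-4) = -14 → (-14,-5,-4)
replace slot 2: 2·((-14)+(-4)) − (-5) = -31 → (-14,-31,-4)
replace slot 1: 2·((-31)+(-4)) − (-14) = -56 → (-56,-31,-4)
replace slot 2: 2·((-56)+(-4)) − (-31) = -89 → (-56,-89,-4)

-56,-89,-4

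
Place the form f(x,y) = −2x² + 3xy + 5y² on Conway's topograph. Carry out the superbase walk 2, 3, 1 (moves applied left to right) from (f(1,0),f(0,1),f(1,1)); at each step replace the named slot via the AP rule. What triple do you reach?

start (-2,5,6) = (f(1,0),f(0,1),f(1,1))
replace slot 2: 2·((-2)+6) − 5 = 3 → (-2,3,6)
replace slot 3: 2·((-2)+3) − 6 = -4 → (-2,3,-4)
replace slot 1: 2·(3+(-4)) − (-2) = 0 → (0,3,-4)

0,3,-4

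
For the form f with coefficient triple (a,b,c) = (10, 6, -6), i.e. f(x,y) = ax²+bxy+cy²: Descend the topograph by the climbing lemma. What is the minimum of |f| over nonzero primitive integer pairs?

river: ρ → (-6,6,10)
river: ρ → (10,14,-2)
river: ρ → (-2,14,10)
river: ρ → (10,6,-6)
closes: descent 0, river 4
min |a| on river = 2

2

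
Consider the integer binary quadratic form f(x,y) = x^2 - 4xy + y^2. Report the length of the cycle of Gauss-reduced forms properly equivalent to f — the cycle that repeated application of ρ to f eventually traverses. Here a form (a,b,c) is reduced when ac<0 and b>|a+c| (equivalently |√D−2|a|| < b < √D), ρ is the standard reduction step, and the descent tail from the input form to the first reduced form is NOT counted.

D = 12, ⌊√D⌋ = 3
descent: ρ → (1,2,-2)  [lands on river]
river: ρ → (-2,2,1)
ρ-cycle length = 2 (tail of 1 descent step not counted)

2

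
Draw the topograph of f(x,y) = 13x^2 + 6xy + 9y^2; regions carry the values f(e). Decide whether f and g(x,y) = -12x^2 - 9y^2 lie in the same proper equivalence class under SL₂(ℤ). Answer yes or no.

D₁ = -432, D₂ = -432
f: flip: (13,6,9)→(9,-6,13)
f: reduced (well bottom): (9,-6,13) with a≤c, −a<b≤a
g is negative-definite; reduce −g:
−g: flip: (12,0,9)→(9,0,12)
−g: reduced (well bottom): (9,0,12) with a≤c, −a<b≤a
flip sign back: reduced form of g is (-9,0,-12)
reduced forms (9, -6, 13) vs (-9, 0, -12) ⇒ inequivalent

no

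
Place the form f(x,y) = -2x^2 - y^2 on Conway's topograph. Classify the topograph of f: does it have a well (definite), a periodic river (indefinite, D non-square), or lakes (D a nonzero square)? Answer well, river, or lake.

D = b²−4ac = 0² − 4·(-2)·(-1) = -8
D < 0 ⇒ definite ⇒ every region one sign ⇒ single well

well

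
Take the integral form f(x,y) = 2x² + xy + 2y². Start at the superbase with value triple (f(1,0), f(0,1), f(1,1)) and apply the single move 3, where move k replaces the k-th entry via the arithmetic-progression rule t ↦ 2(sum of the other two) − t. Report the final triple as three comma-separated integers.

start (2,2,5) = (f(1,0),f(0,1),f(1,1))
replace slot 3: 2·(2+2) − 5 = 3 → (2,2,3)

2,2,3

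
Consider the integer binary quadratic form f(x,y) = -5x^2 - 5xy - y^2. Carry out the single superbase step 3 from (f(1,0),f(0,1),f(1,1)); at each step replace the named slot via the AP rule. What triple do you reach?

start (-5,-1,-11) = (f(1,0),f(0,1),f(1,1))
replace slot 3: 2·((-5)+(-1)) − (-11) = -1 → (-5,-1,-1)

-5,-1,-1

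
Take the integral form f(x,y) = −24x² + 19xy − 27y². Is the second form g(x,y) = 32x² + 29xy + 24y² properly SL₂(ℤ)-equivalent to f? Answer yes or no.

D₁ = -2231, D₂ = -2231
f is negative-definite; reduce −f:
−f: reduced (well bottom): (24,-19,27) with a≤c, −a<b≤a
flip sign back: reduced form of f is (-24,19,-27)
g: flip: (32,29,24)→(24,-29,32)
g: translate: b→19 (≡-29 mod 48), so (24,-29,32)→(24,19,27)
g: reduced (well bottom): (24,19,27) with a≤c, −a<b≤a
reduced forms (-24, 19, -27) vs (24, 19, 27) ⇒ inequivalent

no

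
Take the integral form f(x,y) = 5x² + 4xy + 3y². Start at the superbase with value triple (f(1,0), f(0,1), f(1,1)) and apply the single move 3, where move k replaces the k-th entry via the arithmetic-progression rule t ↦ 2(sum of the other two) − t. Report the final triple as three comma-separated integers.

start (5,3,12) = (f(1,0),f(0,1),f(1,1))
replace slot 3: 2·(5+3) − 12 = 4 → (5,3,4)

5,3,4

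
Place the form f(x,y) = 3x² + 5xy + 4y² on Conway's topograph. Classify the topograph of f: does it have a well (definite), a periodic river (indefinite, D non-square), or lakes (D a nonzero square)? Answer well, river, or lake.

D = b²−4ac = 5² − 4·3·4 = -23
D < 0 ⇒ definite ⇒ every region one sign ⇒ single well

well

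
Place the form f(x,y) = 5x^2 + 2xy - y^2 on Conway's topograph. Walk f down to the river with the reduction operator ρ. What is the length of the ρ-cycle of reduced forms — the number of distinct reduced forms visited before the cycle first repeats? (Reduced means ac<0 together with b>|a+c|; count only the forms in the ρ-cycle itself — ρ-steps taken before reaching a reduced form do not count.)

D = 24, ⌊√D⌋ = 4
descent: ρ → (-1,4,2)  [lands on river]
river: ρ → (2,4,-1)
ρ-cycle length = 2 (tail of 1 descent step not counted)

2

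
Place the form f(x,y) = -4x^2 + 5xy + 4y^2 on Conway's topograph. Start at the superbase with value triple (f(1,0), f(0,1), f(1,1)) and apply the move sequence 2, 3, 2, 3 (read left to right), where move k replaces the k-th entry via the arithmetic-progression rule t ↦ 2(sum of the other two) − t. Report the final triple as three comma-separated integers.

start (-4,4,5) = (f(1,0),f(0,1),f(1,1))
replace slot 2: 2·((-4)+5) − 4 = -2 → (-4,-2,5)
replace slot 3: 2·((-4)+(-2)) − 5 = -17 → (-4,-2,-17)
replace slot 2: 2·((-4)+(-17)) − (-2) = -40 → (-4,-40,-17)
replace slot 3: 2·((-4)+(-40)) − (-17) = -71 → (-4,-40,-71)

-4,-40,-71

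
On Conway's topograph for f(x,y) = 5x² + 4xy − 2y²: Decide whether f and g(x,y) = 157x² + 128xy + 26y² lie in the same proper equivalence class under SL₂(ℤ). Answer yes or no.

D₁ = 56, D₂ = 56
river cycle of f (length 4): (-2, 4, 5), (5, 6, -1), (-1, 6, 5), (5, 4, -2)
river cycle of g (length 4): (5, 4, -2), (-2, 4, 5), (5, 6, -1), (-1, 6, 5)
cycles coincide ⇒ equivalent

yes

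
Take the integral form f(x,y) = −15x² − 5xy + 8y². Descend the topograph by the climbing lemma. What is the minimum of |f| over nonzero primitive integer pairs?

descent: ρ → (8,21,-2)  [lands on river]
river: ρ → (-2,19,18)
river: ρ → (18,17,-3)
river: ρ → (-3,19,12)
river: ρ → (12,5,-10)
river: ρ → (-10,15,7)
river: ρ → (7,13,-12)
river: ρ → (-12,11,8)
closes: descent 1, river 8
min |a| on river = 2

2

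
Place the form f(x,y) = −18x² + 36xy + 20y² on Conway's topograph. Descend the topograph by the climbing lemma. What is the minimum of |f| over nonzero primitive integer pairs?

river: ρ → (20,44,-10)
river: ρ → (-10,36,36)
river: ρ → (36,36,-10)
river: ρ → (-10,44,20)
river: ρ → (20,36,-18)
river: ρ → (-18,36,20)
closes: descent 0, river 6
min |a| on river = 10

10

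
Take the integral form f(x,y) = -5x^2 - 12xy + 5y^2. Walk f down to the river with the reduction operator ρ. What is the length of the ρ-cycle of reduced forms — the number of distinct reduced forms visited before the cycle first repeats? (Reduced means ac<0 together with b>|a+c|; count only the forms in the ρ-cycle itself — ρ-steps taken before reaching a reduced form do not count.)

D = 244, ⌊√D⌋ = 15
descent: ρ → (5,12,-5)  [lands on river]
river: ρ → (-5,8,9)
river: ρ → (9,10,-4)
river: ρ → (-4,14,3)
river: ρ → (3,10,-12)
river: ρ → (-12,14,1)
river: ρ → (1,14,-12)
river: ρ → (-12,10,3)
river: ρ → (3,14,-4)
river: ρ → (-4,10,9)
river: ρ → (9,8,-5)
river: ρ → (-5,12,5)
river: ρ → (5,8,-9)
river: ρ → (-9,10,4)
river: ρ → (4,14,-3)
river: ρ → (-3,10,12)
river: ρ → (12,14,-1)
river: ρ → (-1,14,12)
river: ρ → (12,10,-3)
river: ρ → (-3,14,4)
river: ρ → (4,10,-9)
river: ρ → (-9,8,5)
ρ-cycle length = 22 (tail of 1 descent step not counted)

22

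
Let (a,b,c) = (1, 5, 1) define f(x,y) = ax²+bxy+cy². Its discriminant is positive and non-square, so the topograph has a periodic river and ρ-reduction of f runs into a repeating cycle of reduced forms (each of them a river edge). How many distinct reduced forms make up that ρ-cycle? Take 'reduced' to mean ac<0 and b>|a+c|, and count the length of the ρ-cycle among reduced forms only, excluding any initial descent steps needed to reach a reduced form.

D = 21, ⌊√D⌋ = 4
descent: ρ → (1,3,-3)  [lands on river]
river: ρ → (-3,3,1)
ρ-cycle length = 2 (tail of 1 descent step not counted)

2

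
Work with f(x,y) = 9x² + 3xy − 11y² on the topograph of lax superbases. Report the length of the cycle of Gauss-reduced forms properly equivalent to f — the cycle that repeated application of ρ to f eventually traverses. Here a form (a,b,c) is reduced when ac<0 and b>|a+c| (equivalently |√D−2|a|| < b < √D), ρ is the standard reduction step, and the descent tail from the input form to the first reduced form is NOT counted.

D = 405, ⌊√D⌋ = 20
river: ρ → (-11,19,1)
river: ρ → (1,19,-11)
river: ρ → (-11,3,9)
river: ρ → (9,15,-5)
river: ρ → (-5,15,9)
river: ρ → (9,3,-11)
ρ-cycle length = 6 (tail of 0 descent steps not counted)

6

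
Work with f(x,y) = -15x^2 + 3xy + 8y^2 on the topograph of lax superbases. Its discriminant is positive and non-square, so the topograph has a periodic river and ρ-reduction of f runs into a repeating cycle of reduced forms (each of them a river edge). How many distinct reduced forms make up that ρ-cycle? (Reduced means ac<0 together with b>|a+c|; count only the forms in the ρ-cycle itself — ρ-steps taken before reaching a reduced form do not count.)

D = 489, ⌊√D⌋ = 22
descent: ρ → (8,13,-10)  [lands on river]
river: ρ → (-10,7,11)
river: ρ → (11,15,-6)
river: ρ → (-6,21,2)
river: ρ → (2,19,-16)
river: ρ → (-16,13,5)
river: ρ → (5,17,-10)
river: ρ → (-10,3,12)
river: ρ → (12,21,-1)
river: ρ → (-1,21,12)
river: ρ → (12,3,-10)
river: ρ → (-10,17,5)
river: ρ → (5,13,-16)
river: ρ → (-16,19,2)
river: ρ → (2,21,-6)
river: ρ → (-6,15,11)
river: ρ → (11,7,-10)
river: ρ → (-10,13,8)
river: ρ → (8,19,-4)
river: ρ → (-4,21,3)
river: ρ → (3,21,-4)
river: ρ → (-4,19,8)
ρ-cycle length = 22 (tail of 1 descent step not counted)

22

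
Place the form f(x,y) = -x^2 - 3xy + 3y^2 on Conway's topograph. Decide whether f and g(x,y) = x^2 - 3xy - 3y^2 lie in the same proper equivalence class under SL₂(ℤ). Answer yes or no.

D₁ = 21, D₂ = 21
river cycle of f (length 2): (3, 3, -1), (-1, 3, 3)
river cycle of g (length 2): (-3, 3, 1), (1, 3, -3)
cycles differ ⇒ inequivalent

no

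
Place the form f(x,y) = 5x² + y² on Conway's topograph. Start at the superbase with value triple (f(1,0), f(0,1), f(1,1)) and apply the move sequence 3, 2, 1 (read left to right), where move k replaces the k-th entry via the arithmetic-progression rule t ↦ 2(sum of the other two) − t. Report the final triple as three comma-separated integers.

start (5,1,6) = (f(1,0),f(0,1),f(1,1))
replace slot 3: 2·(5+1) − 6 = 6 → (5,1,6)
replace slot 2: 2·(5+6) − 1 = 21 → (5,21,6)
replace slot 1: 2·(21+6) − 5 = 49 → (49,21,6)

49,21,6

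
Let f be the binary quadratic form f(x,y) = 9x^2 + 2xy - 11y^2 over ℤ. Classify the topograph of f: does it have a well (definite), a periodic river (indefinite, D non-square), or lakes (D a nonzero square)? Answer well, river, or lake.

D = b²−4ac = 2² − 4·9·(-11) = 400
D = 20² is a perfect square ⇒ form factors over ℤ ⇒ lakes

lake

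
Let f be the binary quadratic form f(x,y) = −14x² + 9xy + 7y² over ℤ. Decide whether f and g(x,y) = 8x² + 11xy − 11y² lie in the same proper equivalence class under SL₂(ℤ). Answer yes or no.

D₁ = 473, D₂ = 473
river cycle of f (length 4): (7, 19, -4), (-4, 21, 2), (2, 19, -14), (-14, 9, 7)
river cycle of g (length 4): (-11, 11, 8), (8, 21, -1), (-1, 21, 8), (8, 11, -11)
cycles differ ⇒ inequivalent

no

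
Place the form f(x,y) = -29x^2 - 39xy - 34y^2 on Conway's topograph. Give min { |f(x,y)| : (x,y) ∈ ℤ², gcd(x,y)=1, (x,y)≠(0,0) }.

translate: b→-19 (≡39 mod 58), so (29,39,34)→(29,-19,24)
flip: (29,-19,24)→(24,19,29)
reduced (well bottom): (24,19,29) with a≤c, −a<b≤a
well minimum |f| = |-24| = 24 (negative-definite)

24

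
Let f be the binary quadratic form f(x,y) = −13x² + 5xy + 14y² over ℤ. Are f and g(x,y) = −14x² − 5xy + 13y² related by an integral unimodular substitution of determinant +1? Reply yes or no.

D₁ = 753, D₂ = 753
river cycle of f (length 24): (14, 23, -4), (-4, 25, 8), (8, 23, -7), (-7, 19, 14), (14, 9, -12), (-12, 15, 11), (11, 7, -16), (-16, 25, 2), (2, 27, -3), (-3, 27, 2), … (14 more)
river cycle of g (length 24): (13, 5, -14), (-14, 23, 4), (4, 25, -8), (-8, 23, 7), (7, 19, -14), (-14, 9, 12), (12, 15, -11), (-11, 7, 16), (16, 25, -2), (-2, 27, 3), … (14 more)
cycles differ ⇒ inequivalent

no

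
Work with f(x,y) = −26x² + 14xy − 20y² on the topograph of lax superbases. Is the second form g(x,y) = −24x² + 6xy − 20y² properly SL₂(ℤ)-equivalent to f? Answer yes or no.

D₁ = -1884, D₂ = -1884
f is negative-definite; reduce −f:
−f: flip: (26,-14,20)→(20,14,26)
−f: reduced (well bottom): (20,14,26) with a≤c, −a<b≤a
flip sign back: reduced form of f is (-20,-14,-26)
g is negative-definite; reduce −g:
−g: flip: (24,-6,20)→(20,6,24)
−g: reduced (well bottom): (20,6,24) with a≤c, −a<b≤a
flip sign back: reduced form of g is (-20,-6,-24)
reduced forms (-20, -14, -26) vs (-20, -6, -24) ⇒ inequivalent

no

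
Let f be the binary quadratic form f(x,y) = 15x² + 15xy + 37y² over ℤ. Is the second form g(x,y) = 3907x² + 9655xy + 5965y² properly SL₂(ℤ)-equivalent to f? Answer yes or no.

D₁ = -1995, D₂ = -1995
f: reduced (well bottom): (15,15,37) with a≤c, −a<b≤a
g: translate: b→1841 (≡9655 mod 7814), so (3907,9655,5965)→(3907,1841,217)
g: flip: (3907,1841,217)→(217,-1841,3907)
g: translate: b→-105 (≡-1841 mod 434), so (217,-1841,3907)→(217,-105,15)
g: flip: (217,-105,15)→(15,105,217)
g: translate: b→15 (≡105 mod 30), so (15,105,217)→(15,15,37)
g: reduced (well bottom): (15,15,37) with a≤c, −a<b≤a
reduced forms (15, 15, 37) vs (15, 15, 37) ⇒ equivalent

yes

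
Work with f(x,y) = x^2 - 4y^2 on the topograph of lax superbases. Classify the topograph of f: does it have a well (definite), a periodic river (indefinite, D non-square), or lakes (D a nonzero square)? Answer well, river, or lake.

D = b²−4ac = 0² − 4·1·(-4) = 16
D = 4² is a perfect square ⇒ form factors over ℤ ⇒ lakes

lake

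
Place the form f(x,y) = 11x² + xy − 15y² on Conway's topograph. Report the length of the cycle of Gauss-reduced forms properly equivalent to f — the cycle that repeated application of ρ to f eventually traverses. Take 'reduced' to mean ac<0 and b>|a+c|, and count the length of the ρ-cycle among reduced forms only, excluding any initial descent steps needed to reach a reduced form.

D = 661, ⌊√D⌋ = 25
descent: ρ → (-15,-1,11)
descent: ρ → (11,23,-3)  [lands on river]
river: ρ → (-3,25,3)
river: ρ → (3,23,-11)
river: ρ → (-11,21,5)
river: ρ → (5,19,-15)
river: ρ → (-15,11,9)
river: ρ → (9,25,-1)
river: ρ → (-1,25,9)
river: ρ → (9,11,-15)
river: ρ → (-15,19,5)
river: ρ → (5,21,-11)
river: ρ → (-11,23,3)
river: ρ → (3,25,-3)
river: ρ → (-3,23,11)
river: ρ → (11,21,-5)
river: ρ → (-5,19,15)
river: ρ → (15,11,-9)
river: ρ → (-9,25,1)
river: ρ → (1,25,-9)
river: ρ → (-9,11,15)
river: ρ → (15,19,-5)
river: ρ → (-5,21,11)
ρ-cycle length = 22 (tail of 2 descent steps not counted)

22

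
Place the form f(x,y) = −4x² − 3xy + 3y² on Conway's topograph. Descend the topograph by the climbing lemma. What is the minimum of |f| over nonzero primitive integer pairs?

descent: ρ → (3,3,-4)  [lands on river]
river: ρ → (-4,5,2)
river: ρ → (2,7,-1)
river: ρ → (-1,7,2)
river: ρ → (2,5,-4)
river: ρ → (-4,3,3)
closes: descent 1, river 6
min |a| on river = 1

1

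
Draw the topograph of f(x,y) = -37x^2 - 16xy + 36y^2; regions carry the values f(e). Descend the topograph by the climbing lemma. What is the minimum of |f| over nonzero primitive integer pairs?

descent: ρ → (36,16,-37)  [lands on river]
river: ρ → (-37,58,15)
river: ρ → (15,62,-29)
river: ρ → (-29,54,23)
river: ρ → (23,38,-45)
river: ρ → (-45,52,16)
river: ρ → (16,44,-57)
river: ρ → (-57,70,3)
river: ρ → (3,74,-9)
river: ρ → (-9,70,19)
river: ρ → (19,44,-48)
river: ρ → (-48,52,15)
river: ρ → (15,68,-16)
river: ρ → (-16,60,31)
river: ρ → (31,64,-12)
river: ρ → (-12,56,51)
river: ρ → (51,46,-17)
river: ρ → (-17,56,36)
closes: descent 1, river 18
min |a| on river = 3

3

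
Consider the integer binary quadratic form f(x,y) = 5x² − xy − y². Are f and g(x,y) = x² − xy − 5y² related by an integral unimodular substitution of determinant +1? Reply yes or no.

D₁ = 21, D₂ = 21
river cycle of f (length 2): (-1, 3, 3), (3, 3, -1)
river cycle of g (length 2): (1, 3, -3), (-3, 3, 1)
cycles differ ⇒ inequivalent

no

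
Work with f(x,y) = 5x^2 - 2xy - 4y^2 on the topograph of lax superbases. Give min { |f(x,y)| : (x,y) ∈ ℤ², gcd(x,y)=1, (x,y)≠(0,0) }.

descent: ρ → (-4,2,5)  [lands on river]
river: ρ → (5,8,-1)
river: ρ → (-1,8,5)
river: ρ → (5,2,-4)
river: ρ → (-4,6,3)
river: ρ → (3,6,-4)
closes: descent 1, river 6
min |a| on river = 1

1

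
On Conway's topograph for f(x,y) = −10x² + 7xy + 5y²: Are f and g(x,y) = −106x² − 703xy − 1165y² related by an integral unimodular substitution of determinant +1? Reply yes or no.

D₁ = 249, D₂ = 249
river cycle of f (length 16): (5, 13, -4), (-4, 11, 8), (8, 5, -7), (-7, 9, 6), (6, 15, -1), (-1, 15, 6), (6, 9, -7), (-7, 5, 8), (8, 11, -4), (-4, 13, 5), … (6 more)
river cycle of g (length 16): (-10, 7, 5), (5, 13, -4), (-4, 11, 8), (8, 5, -7), (-7, 9, 6), (6, 15, -1), (-1, 15, 6), (6, 9, -7), (-7, 5, 8), (8, 11, -4), … (6 more)
cycles coincide ⇒ equivalent

yes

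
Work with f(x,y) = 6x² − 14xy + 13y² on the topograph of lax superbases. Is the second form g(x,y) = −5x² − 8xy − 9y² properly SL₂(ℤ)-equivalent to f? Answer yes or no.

D₁ = -116, D₂ = -116
f: translate: b→-2 (≡-14 mod 12), so (6,-14,13)→(6,-2,5)
f: flip: (6,-2,5)→(5,2,6)
f: reduced (well bottom): (5,2,6) with a≤c, −a<b≤a
g is negative-definite; reduce −g:
−g: translate: b→-2 (≡8 mod 10), so (5,8,9)→(5,-2,6)
−g: reduced (well bottom): (5,-2,6) with a≤c, −a<b≤a
flip sign back: reduced form of g is (-5,2,-6)
reduced forms (5, 2, 6) vs (-5, 2, -6) ⇒ inequivalent

no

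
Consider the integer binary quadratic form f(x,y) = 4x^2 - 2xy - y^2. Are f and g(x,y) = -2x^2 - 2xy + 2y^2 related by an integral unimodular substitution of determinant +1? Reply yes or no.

D₁ = 20, D₂ = 20
river cycle of f (length 2): (-1, 4, 1), (1, 4, -1)
river cycle of g (length 2): (2, 2, -2), (-2, 2, 2)
cycles differ ⇒ inequivalent

no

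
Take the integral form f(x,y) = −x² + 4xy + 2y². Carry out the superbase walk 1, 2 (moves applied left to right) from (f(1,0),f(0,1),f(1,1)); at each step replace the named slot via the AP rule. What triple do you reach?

start (-1,2,5) = (f(1,0),f(0,1),f(1,1))
replace slot 1: 2·(2+5) − (-1) = 15 → (15,2,5)
replace slot 2: 2·(15+5) − 2 = 38 → (15,38,5)

15,38,5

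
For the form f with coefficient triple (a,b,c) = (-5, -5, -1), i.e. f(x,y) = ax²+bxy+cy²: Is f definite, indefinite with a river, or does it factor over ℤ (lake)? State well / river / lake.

D = b²−4ac = (-5)² − 4·(-5)·(-1) = 5
D > 0 non-square ⇒ indefinite ⇒ periodic river

river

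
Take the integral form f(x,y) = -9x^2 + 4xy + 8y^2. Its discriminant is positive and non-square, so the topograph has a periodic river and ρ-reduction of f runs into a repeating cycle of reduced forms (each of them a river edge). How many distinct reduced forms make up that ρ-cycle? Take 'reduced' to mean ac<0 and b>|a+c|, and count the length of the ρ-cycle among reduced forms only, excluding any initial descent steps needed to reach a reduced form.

D = 304, ⌊√D⌋ = 17
river: ρ → (8,12,-5)
river: ρ → (-5,8,12)
river: ρ → (12,16,-1)
river: ρ → (-1,16,12)
river: ρ → (12,8,-5)
river: ρ → (-5,12,8)
river: ρ → (8,4,-9)
river: ρ → (-9,14,3)
river: ρ → (3,16,-4)
river: ρ → (-4,16,3)
river: ρ → (3,14,-9)
river: ρ → (-9,4,8)
ρ-cycle length = 12 (tail of 0 descent steps not counted)

12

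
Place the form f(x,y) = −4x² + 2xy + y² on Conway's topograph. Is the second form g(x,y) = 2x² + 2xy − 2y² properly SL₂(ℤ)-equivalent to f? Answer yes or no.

D₁ = 20, D₂ = 20
river cycle of f (length 2): (1, 4, -1), (-1, 4, 1)
river cycle of g (length 2): (-2, 2, 2), (2, 2, -2)
cycles differ ⇒ inequivalent

no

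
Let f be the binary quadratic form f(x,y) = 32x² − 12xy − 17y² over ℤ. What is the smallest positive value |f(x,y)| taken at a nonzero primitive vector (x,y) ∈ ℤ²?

descent: ρ → (-17,46,3)  [lands on river]
river: ρ → (3,44,-32)
river: ρ → (-32,20,15)
river: ρ → (15,40,-12)
river: ρ → (-12,32,27)
river: ρ → (27,22,-17)
closes: descent 1, river 6
min |a| on river = 3

3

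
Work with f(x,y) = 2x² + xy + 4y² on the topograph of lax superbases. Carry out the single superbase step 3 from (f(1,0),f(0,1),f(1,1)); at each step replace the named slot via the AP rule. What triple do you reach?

start (2,4,7) = (f(1,0),f(0,1),f(1,1))
replace slot 3: 2·(2+4) − 7 = 5 → (2,4,5)

2,4,5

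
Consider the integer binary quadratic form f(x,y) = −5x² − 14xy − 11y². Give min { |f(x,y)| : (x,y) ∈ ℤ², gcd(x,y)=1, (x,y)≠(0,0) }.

translate: b→4 (≡14 mod 10), so (5,14,11)→(5,4,2)
flip: (5,4,2)→(2,-4,5)
translate: b→0 (≡-4 mod 4), so (2,-4,5)→(2,0,3)
reduced (well bottom): (2,0,3) with a≤c, −a<b≤a
well minimum |f| = |-2| = 2 (negative-definite)

2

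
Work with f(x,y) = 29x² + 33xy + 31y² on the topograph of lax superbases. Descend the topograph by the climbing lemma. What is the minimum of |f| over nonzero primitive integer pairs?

translate: b→-25 (≡33 mod 58), so (29,33,31)→(29,-25,27)
flip: (29,-25,27)→(27,25,29)
reduced (well bottom): (27,25,29) with a≤c, −a<b≤a
well minimum = a = 27

27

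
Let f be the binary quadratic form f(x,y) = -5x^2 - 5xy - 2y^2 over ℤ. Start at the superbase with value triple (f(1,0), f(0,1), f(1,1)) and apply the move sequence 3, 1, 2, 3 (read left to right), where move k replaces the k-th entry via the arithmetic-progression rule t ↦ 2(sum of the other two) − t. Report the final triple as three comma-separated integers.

start (-5,-2,-12) = (f(1,0),f(0,1),f(1,1))
replace slot 3: 2·((-5)+(-2)) − (-12) = -2 → (-5,-2,-2)
replace slot 1: 2·((-2)+(-2)) − (-5) = -3 → (-3,-2,-2)
replace slot 2: 2·((-3)+(-2)) − (-2) = -8 → (-3,-8,-2)
replace slot 3: 2·((-3)+(-8)) − (-2) = -20 → (-3,-8,-20)

-3,-8,-20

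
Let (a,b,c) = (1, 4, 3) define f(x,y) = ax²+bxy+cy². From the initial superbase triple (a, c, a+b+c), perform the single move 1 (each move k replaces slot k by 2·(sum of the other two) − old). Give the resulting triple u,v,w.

start (1,3,8) = (f(1,0),f(0,1),f(1,1))
replace slot 1: 2·(3+8) − 1 = 21 → (21,3,8)

21,3,8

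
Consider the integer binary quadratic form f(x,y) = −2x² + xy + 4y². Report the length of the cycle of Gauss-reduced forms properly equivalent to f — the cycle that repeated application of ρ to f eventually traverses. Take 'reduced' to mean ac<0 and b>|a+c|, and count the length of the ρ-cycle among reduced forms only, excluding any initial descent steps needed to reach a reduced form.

D = 33, ⌊√D⌋ = 5
descent: ρ → (4,-1,-2)
descent: ρ → (-2,5,1)  [lands on river]
river: ρ → (1,5,-2)
river: ρ → (-2,3,3)
river: ρ → (3,3,-2)
ρ-cycle length = 4 (tail of 2 descent steps not counted)

4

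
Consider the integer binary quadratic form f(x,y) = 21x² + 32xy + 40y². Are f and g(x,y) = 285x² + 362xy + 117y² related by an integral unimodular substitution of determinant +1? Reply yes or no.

D₁ = -2336, D₂ = -2336
f: translate: b→-10 (≡32 mod 42), so (21,32,40)→(21,-10,29)
f: reduced (well bottom): (21,-10,29) with a≤c, −a<b≤a
g: translate: b→-208 (≡362 mod 570), so (285,362,117)→(285,-208,40)
g: flip: (285,-208,40)→(40,208,285)
g: translate: b→-32 (≡208 mod 80), so (40,208,285)→(40,-32,21)
g: flip: (40,-32,21)→(21,32,40)
g: translate: b→-10 (≡32 mod 42), so (21,32,40)→(21,-10,29)
g: reduced (well bottom): (21,-10,29) with a≤c, −a<b≤a
reduced forms (21, -10, 29) vs (21, -10, 29) ⇒ equivalent

yes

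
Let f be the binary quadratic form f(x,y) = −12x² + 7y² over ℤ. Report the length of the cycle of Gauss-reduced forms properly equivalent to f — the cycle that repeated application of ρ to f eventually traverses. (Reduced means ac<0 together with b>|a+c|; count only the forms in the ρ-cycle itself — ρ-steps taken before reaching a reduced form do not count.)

D = 336, ⌊√D⌋ = 18
descent: ρ → (7,14,-5)  [lands on river]
river: ρ → (-5,16,4)
river: ρ → (4,16,-5)
river: ρ → (-5,14,7)
ρ-cycle length = 4 (tail of 1 descent step not counted)

4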